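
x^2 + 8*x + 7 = (x + 1)*(x + 7)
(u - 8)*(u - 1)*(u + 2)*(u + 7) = u^4 - 59*u^2 - 54*u + 112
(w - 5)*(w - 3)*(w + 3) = w^3 - 5*w^2 - 9*w + 45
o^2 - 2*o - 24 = (o - 6)*(o + 4)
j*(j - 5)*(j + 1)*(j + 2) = j^4 - 2*j^3 - 13*j^2 - 10*j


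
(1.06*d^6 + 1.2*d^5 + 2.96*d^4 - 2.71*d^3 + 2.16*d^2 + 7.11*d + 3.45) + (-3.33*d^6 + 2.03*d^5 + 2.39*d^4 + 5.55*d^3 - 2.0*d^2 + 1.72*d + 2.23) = -2.27*d^6 + 3.23*d^5 + 5.35*d^4 + 2.84*d^3 + 0.16*d^2 + 8.83*d + 5.68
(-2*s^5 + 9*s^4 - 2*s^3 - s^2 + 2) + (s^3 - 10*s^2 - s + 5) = -2*s^5 + 9*s^4 - s^3 - 11*s^2 - s + 7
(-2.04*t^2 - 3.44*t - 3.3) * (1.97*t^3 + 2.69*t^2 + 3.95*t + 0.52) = -4.0188*t^5 - 12.2644*t^4 - 23.8126*t^3 - 23.5258*t^2 - 14.8238*t - 1.716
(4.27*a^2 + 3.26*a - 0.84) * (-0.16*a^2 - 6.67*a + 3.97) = -0.6832*a^4 - 29.0025*a^3 - 4.6579*a^2 + 18.545*a - 3.3348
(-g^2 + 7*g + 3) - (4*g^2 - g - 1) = -5*g^2 + 8*g + 4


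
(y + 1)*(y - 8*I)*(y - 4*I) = y^3 + y^2 - 12*I*y^2 - 32*y - 12*I*y - 32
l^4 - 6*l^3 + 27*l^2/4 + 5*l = l*(l - 4)*(l - 5/2)*(l + 1/2)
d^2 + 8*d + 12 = (d + 2)*(d + 6)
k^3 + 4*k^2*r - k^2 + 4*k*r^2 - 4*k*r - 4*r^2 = (k - 1)*(k + 2*r)^2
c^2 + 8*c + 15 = (c + 3)*(c + 5)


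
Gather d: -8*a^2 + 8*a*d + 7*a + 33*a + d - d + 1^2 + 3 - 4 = -8*a^2 + 8*a*d + 40*a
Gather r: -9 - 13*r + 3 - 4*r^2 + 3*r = -4*r^2 - 10*r - 6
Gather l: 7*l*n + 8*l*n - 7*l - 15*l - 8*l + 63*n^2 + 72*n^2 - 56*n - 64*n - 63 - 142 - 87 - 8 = l*(15*n - 30) + 135*n^2 - 120*n - 300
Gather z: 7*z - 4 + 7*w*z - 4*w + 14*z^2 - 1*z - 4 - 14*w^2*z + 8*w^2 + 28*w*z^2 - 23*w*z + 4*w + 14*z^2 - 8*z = 8*w^2 + z^2*(28*w + 28) + z*(-14*w^2 - 16*w - 2) - 8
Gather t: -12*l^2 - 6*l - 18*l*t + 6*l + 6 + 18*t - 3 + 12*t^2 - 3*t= -12*l^2 + 12*t^2 + t*(15 - 18*l) + 3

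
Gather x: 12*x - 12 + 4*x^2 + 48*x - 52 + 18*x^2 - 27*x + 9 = 22*x^2 + 33*x - 55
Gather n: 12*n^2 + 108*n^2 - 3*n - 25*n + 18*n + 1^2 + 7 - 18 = 120*n^2 - 10*n - 10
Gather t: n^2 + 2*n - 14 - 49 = n^2 + 2*n - 63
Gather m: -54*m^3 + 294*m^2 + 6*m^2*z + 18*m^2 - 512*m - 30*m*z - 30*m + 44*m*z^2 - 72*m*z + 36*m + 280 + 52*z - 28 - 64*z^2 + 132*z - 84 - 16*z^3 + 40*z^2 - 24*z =-54*m^3 + m^2*(6*z + 312) + m*(44*z^2 - 102*z - 506) - 16*z^3 - 24*z^2 + 160*z + 168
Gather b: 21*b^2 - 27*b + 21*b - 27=21*b^2 - 6*b - 27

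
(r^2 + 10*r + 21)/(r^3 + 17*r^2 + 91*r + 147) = 1/(r + 7)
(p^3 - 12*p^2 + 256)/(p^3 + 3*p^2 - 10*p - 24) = (p^2 - 16*p + 64)/(p^2 - p - 6)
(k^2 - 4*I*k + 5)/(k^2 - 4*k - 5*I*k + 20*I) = (k + I)/(k - 4)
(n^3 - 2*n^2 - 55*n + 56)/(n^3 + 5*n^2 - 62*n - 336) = (n - 1)/(n + 6)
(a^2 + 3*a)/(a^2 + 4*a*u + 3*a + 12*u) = a/(a + 4*u)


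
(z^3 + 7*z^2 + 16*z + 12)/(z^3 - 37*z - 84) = (z^2 + 4*z + 4)/(z^2 - 3*z - 28)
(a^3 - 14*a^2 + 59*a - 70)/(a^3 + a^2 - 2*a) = (a^3 - 14*a^2 + 59*a - 70)/(a*(a^2 + a - 2))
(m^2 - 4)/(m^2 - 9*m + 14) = (m + 2)/(m - 7)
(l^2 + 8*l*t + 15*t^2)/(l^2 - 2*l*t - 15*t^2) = (-l - 5*t)/(-l + 5*t)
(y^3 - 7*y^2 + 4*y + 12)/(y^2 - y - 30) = (y^2 - y - 2)/(y + 5)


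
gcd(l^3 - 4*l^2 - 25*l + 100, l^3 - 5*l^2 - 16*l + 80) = l^2 - 9*l + 20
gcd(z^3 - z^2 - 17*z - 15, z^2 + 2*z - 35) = z - 5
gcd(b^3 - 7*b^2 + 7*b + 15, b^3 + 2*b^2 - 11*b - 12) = b^2 - 2*b - 3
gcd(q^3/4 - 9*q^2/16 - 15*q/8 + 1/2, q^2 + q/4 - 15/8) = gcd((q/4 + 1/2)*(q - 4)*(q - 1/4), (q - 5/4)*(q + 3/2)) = 1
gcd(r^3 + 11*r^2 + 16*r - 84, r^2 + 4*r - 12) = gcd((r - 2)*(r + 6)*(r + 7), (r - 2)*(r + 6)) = r^2 + 4*r - 12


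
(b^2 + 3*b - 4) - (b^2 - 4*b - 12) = 7*b + 8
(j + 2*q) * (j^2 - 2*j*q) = j^3 - 4*j*q^2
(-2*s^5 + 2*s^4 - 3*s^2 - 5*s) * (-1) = 2*s^5 - 2*s^4 + 3*s^2 + 5*s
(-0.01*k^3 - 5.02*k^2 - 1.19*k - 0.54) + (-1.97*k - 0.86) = -0.01*k^3 - 5.02*k^2 - 3.16*k - 1.4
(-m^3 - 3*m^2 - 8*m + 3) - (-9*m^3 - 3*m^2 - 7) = 8*m^3 - 8*m + 10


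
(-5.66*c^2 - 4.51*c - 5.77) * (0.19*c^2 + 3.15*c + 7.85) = -1.0754*c^4 - 18.6859*c^3 - 59.7338*c^2 - 53.579*c - 45.2945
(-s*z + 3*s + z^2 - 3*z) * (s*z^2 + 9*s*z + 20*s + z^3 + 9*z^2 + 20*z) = -s^2*z^3 - 6*s^2*z^2 + 7*s^2*z + 60*s^2 + z^5 + 6*z^4 - 7*z^3 - 60*z^2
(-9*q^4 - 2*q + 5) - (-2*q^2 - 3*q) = -9*q^4 + 2*q^2 + q + 5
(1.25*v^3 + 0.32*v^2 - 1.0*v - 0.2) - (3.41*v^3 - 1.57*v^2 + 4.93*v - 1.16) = -2.16*v^3 + 1.89*v^2 - 5.93*v + 0.96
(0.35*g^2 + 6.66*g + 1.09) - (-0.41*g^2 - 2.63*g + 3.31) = 0.76*g^2 + 9.29*g - 2.22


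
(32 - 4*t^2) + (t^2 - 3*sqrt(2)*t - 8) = -3*t^2 - 3*sqrt(2)*t + 24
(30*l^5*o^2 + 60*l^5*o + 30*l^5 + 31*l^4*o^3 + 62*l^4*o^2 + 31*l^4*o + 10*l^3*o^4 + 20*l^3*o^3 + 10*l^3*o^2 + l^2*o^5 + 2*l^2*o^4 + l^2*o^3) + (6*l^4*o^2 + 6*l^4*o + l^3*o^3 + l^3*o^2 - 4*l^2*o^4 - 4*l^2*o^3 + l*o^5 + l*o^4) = 30*l^5*o^2 + 60*l^5*o + 30*l^5 + 31*l^4*o^3 + 68*l^4*o^2 + 37*l^4*o + 10*l^3*o^4 + 21*l^3*o^3 + 11*l^3*o^2 + l^2*o^5 - 2*l^2*o^4 - 3*l^2*o^3 + l*o^5 + l*o^4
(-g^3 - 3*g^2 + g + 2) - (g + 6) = -g^3 - 3*g^2 - 4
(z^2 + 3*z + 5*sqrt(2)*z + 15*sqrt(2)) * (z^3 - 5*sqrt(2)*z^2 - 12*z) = z^5 + 3*z^4 - 62*z^3 - 186*z^2 - 60*sqrt(2)*z^2 - 180*sqrt(2)*z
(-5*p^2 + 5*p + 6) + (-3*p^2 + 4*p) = -8*p^2 + 9*p + 6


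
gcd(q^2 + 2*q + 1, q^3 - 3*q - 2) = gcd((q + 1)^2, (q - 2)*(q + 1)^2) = q^2 + 2*q + 1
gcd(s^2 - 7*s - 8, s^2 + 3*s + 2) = s + 1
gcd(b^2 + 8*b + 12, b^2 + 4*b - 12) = b + 6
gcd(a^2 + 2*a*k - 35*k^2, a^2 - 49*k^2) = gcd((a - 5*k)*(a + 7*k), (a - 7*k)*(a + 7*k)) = a + 7*k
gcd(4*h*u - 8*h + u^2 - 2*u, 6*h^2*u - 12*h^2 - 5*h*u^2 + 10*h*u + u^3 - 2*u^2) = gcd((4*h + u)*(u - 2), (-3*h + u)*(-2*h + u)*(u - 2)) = u - 2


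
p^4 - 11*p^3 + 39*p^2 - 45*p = p*(p - 5)*(p - 3)^2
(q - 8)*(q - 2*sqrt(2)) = q^2 - 8*q - 2*sqrt(2)*q + 16*sqrt(2)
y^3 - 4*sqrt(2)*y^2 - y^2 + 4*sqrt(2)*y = y*(y - 1)*(y - 4*sqrt(2))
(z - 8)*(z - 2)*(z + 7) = z^3 - 3*z^2 - 54*z + 112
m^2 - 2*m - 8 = (m - 4)*(m + 2)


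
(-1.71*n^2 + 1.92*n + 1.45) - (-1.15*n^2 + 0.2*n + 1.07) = -0.56*n^2 + 1.72*n + 0.38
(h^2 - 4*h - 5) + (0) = h^2 - 4*h - 5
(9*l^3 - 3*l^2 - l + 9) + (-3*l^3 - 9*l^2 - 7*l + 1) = 6*l^3 - 12*l^2 - 8*l + 10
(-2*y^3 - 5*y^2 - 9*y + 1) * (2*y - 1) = -4*y^4 - 8*y^3 - 13*y^2 + 11*y - 1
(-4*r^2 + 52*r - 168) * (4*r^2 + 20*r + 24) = -16*r^4 + 128*r^3 + 272*r^2 - 2112*r - 4032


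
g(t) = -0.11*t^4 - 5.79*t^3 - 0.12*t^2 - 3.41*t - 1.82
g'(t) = -0.44*t^3 - 17.37*t^2 - 0.24*t - 3.41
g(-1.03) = 7.77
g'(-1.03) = -21.11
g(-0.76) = 3.21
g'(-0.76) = -13.07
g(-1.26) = 13.59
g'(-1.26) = -29.80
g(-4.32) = 439.16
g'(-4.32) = -291.07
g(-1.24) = 13.00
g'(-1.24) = -28.98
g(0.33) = -3.17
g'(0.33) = -5.40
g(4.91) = -770.75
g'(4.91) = -475.43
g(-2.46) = 88.01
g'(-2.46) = -101.39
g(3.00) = -178.37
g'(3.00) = -172.34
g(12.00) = -12346.10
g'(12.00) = -3267.89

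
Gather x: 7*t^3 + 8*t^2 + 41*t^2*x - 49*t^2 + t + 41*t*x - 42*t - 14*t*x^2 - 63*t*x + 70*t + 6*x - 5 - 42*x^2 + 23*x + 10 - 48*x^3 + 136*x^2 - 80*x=7*t^3 - 41*t^2 + 29*t - 48*x^3 + x^2*(94 - 14*t) + x*(41*t^2 - 22*t - 51) + 5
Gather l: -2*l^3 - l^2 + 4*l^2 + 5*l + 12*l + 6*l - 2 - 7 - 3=-2*l^3 + 3*l^2 + 23*l - 12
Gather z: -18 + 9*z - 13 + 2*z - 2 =11*z - 33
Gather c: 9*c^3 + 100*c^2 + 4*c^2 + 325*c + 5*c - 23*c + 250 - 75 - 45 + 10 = 9*c^3 + 104*c^2 + 307*c + 140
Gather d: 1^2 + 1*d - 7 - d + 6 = 0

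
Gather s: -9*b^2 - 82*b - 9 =-9*b^2 - 82*b - 9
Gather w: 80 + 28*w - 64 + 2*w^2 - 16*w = 2*w^2 + 12*w + 16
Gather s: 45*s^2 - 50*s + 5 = 45*s^2 - 50*s + 5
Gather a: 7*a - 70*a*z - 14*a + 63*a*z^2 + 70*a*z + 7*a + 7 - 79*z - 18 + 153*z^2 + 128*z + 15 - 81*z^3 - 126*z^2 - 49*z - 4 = 63*a*z^2 - 81*z^3 + 27*z^2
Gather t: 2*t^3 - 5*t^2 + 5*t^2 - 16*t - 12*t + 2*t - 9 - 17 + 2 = 2*t^3 - 26*t - 24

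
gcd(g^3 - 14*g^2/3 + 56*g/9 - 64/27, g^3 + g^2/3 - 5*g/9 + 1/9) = 1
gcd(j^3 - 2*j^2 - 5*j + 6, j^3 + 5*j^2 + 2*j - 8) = j^2 + j - 2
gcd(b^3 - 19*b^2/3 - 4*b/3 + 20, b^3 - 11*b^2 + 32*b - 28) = b - 2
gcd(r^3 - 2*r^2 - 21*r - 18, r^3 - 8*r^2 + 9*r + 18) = r^2 - 5*r - 6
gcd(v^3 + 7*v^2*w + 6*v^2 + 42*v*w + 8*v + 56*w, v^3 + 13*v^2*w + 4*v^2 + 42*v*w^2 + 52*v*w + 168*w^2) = v^2 + 7*v*w + 4*v + 28*w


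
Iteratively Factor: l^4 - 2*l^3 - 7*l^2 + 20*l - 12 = (l + 3)*(l^3 - 5*l^2 + 8*l - 4) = (l - 1)*(l + 3)*(l^2 - 4*l + 4) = (l - 2)*(l - 1)*(l + 3)*(l - 2)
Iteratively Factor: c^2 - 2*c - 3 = (c - 3)*(c + 1)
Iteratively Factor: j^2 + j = (j)*(j + 1)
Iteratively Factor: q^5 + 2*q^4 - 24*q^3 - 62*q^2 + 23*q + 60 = (q + 4)*(q^4 - 2*q^3 - 16*q^2 + 2*q + 15) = (q - 5)*(q + 4)*(q^3 + 3*q^2 - q - 3) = (q - 5)*(q + 1)*(q + 4)*(q^2 + 2*q - 3) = (q - 5)*(q - 1)*(q + 1)*(q + 4)*(q + 3)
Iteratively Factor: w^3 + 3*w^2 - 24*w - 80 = (w - 5)*(w^2 + 8*w + 16) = (w - 5)*(w + 4)*(w + 4)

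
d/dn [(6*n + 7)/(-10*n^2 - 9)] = 2*(30*n^2 + 70*n - 27)/(100*n^4 + 180*n^2 + 81)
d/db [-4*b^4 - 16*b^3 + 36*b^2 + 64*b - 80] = -16*b^3 - 48*b^2 + 72*b + 64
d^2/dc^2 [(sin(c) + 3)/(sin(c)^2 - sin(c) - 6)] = (sin(c)^5 + 13*sin(c)^4 + 25*sin(c)^3 + 51*sin(c)^2 - 30)/(sin(c) + cos(c)^2 + 5)^3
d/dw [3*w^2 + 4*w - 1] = 6*w + 4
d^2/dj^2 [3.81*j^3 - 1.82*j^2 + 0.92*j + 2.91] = 22.86*j - 3.64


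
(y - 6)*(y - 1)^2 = y^3 - 8*y^2 + 13*y - 6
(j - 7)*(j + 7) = j^2 - 49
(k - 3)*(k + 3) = k^2 - 9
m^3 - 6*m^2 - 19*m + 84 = (m - 7)*(m - 3)*(m + 4)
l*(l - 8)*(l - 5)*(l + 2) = l^4 - 11*l^3 + 14*l^2 + 80*l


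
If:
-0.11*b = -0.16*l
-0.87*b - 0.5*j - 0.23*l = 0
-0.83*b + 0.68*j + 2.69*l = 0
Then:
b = 0.00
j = 0.00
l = 0.00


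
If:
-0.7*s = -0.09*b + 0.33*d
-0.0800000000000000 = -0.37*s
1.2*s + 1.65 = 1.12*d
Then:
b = 7.93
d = 1.70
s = 0.22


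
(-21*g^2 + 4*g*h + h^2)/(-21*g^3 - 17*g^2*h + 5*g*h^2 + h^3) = 1/(g + h)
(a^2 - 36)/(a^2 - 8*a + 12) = (a + 6)/(a - 2)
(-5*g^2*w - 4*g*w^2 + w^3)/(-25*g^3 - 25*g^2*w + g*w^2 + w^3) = w/(5*g + w)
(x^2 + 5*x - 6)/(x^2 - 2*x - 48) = (x - 1)/(x - 8)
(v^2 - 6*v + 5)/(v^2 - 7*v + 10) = (v - 1)/(v - 2)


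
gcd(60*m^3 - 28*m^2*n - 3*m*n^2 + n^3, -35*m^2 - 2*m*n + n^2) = 5*m + n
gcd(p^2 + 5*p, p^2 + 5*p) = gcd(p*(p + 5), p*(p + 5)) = p^2 + 5*p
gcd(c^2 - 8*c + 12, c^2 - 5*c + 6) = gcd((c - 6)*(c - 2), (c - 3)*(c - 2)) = c - 2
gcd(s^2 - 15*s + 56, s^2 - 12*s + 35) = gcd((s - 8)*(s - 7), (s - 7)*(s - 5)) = s - 7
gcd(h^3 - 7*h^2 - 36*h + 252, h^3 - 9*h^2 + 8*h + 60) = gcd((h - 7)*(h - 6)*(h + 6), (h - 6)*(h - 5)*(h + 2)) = h - 6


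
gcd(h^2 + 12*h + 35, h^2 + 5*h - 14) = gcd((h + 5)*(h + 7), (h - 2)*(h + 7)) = h + 7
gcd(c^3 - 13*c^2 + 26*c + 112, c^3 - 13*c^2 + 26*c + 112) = c^3 - 13*c^2 + 26*c + 112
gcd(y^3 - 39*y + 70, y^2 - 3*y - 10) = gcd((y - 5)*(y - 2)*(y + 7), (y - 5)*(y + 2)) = y - 5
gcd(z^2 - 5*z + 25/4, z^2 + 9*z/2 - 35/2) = z - 5/2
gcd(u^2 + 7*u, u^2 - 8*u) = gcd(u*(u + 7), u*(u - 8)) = u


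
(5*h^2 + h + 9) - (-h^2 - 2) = 6*h^2 + h + 11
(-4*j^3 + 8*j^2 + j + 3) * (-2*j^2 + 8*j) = 8*j^5 - 48*j^4 + 62*j^3 + 2*j^2 + 24*j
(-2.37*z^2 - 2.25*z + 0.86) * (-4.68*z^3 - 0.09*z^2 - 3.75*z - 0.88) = 11.0916*z^5 + 10.7433*z^4 + 5.0652*z^3 + 10.4457*z^2 - 1.245*z - 0.7568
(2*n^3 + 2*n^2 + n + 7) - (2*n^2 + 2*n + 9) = 2*n^3 - n - 2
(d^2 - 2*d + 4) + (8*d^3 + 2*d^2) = 8*d^3 + 3*d^2 - 2*d + 4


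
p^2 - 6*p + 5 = (p - 5)*(p - 1)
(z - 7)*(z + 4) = z^2 - 3*z - 28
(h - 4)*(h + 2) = h^2 - 2*h - 8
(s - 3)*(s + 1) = s^2 - 2*s - 3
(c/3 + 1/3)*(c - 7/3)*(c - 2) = c^3/3 - 10*c^2/9 + c/9 + 14/9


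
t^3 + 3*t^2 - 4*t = t*(t - 1)*(t + 4)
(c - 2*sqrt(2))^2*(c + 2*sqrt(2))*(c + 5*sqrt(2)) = c^4 + 3*sqrt(2)*c^3 - 28*c^2 - 24*sqrt(2)*c + 160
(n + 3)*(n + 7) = n^2 + 10*n + 21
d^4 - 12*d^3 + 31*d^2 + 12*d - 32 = (d - 8)*(d - 4)*(d - 1)*(d + 1)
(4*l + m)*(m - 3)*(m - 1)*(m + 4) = 4*l*m^3 - 52*l*m + 48*l + m^4 - 13*m^2 + 12*m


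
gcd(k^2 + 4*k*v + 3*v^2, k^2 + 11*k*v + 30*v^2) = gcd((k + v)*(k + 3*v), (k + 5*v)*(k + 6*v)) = 1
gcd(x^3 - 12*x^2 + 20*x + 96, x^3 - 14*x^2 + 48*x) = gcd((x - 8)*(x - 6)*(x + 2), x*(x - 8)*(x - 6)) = x^2 - 14*x + 48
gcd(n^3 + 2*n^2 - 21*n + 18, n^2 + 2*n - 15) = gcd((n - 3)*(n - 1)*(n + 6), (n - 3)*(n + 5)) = n - 3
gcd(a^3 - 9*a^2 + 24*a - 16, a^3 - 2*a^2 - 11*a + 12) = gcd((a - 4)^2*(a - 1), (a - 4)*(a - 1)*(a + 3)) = a^2 - 5*a + 4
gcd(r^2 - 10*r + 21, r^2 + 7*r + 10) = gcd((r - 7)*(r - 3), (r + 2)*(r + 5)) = 1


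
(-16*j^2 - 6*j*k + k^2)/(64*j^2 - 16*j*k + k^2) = (-2*j - k)/(8*j - k)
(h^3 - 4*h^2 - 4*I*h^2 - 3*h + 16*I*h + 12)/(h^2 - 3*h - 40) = (h^3 - 4*h^2*(1 + I) + h*(-3 + 16*I) + 12)/(h^2 - 3*h - 40)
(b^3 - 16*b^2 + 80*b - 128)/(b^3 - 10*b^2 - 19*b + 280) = (b^2 - 8*b + 16)/(b^2 - 2*b - 35)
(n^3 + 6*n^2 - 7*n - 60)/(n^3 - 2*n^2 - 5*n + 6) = (n^2 + 9*n + 20)/(n^2 + n - 2)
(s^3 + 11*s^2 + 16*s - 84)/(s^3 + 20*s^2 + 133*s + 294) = (s - 2)/(s + 7)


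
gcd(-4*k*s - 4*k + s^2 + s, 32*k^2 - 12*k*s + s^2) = -4*k + s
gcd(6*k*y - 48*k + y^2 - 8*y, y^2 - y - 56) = y - 8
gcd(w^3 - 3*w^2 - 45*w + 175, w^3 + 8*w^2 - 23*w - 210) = w^2 + 2*w - 35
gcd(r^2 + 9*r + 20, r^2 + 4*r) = r + 4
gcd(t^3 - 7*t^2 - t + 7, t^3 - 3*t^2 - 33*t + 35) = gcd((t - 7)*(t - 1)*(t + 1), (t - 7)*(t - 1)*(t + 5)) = t^2 - 8*t + 7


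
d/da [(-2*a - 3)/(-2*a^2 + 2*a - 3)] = 4*(-a^2 - 3*a + 3)/(4*a^4 - 8*a^3 + 16*a^2 - 12*a + 9)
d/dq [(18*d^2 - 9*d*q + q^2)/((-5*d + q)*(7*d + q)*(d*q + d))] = ((5*d - q)*(7*d + q)*(9*d - 2*q)*(q + 1) + (5*d - q)*(7*d + q)*(18*d^2 - 9*d*q + q^2) + (5*d - q)*(q + 1)*(18*d^2 - 9*d*q + q^2) + (7*d + q)*(q + 1)*(-18*d^2 + 9*d*q - q^2))/(d*(5*d - q)^2*(7*d + q)^2*(q + 1)^2)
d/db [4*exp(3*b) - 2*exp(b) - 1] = (12*exp(2*b) - 2)*exp(b)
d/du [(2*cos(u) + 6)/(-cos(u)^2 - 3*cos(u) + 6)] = 2*(sin(u)^2 - 6*cos(u) - 16)*sin(u)/(cos(u)^2 + 3*cos(u) - 6)^2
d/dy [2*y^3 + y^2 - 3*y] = 6*y^2 + 2*y - 3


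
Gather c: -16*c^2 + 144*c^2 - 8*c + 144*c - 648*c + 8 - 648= 128*c^2 - 512*c - 640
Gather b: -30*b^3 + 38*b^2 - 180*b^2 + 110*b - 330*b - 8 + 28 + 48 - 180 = -30*b^3 - 142*b^2 - 220*b - 112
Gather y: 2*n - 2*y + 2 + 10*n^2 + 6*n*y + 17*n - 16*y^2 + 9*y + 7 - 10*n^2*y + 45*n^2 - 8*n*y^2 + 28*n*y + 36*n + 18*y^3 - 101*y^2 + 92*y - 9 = 55*n^2 + 55*n + 18*y^3 + y^2*(-8*n - 117) + y*(-10*n^2 + 34*n + 99)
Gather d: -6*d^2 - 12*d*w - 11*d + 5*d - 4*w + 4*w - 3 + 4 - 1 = -6*d^2 + d*(-12*w - 6)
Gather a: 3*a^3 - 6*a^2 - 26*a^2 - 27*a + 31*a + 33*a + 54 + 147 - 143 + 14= 3*a^3 - 32*a^2 + 37*a + 72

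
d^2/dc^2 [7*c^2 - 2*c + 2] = 14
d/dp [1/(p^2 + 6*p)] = 2*(-p - 3)/(p^2*(p + 6)^2)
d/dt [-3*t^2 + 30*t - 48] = 30 - 6*t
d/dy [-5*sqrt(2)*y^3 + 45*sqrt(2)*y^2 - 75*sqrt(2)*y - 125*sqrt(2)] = 15*sqrt(2)*(-y^2 + 6*y - 5)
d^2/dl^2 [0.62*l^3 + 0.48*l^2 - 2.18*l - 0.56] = 3.72*l + 0.96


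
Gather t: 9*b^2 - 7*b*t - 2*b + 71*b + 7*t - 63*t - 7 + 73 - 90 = 9*b^2 + 69*b + t*(-7*b - 56) - 24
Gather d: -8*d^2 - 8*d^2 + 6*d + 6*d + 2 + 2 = -16*d^2 + 12*d + 4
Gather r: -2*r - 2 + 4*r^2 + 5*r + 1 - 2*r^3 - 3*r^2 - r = -2*r^3 + r^2 + 2*r - 1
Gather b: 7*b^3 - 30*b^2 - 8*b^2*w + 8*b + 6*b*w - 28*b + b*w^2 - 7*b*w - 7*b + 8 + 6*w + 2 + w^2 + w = 7*b^3 + b^2*(-8*w - 30) + b*(w^2 - w - 27) + w^2 + 7*w + 10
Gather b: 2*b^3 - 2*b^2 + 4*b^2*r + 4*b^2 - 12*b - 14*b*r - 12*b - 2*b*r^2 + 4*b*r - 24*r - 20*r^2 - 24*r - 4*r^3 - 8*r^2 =2*b^3 + b^2*(4*r + 2) + b*(-2*r^2 - 10*r - 24) - 4*r^3 - 28*r^2 - 48*r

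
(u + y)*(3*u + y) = 3*u^2 + 4*u*y + y^2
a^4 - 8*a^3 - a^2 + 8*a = a*(a - 8)*(a - 1)*(a + 1)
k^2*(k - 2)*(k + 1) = k^4 - k^3 - 2*k^2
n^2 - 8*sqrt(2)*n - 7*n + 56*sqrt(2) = (n - 7)*(n - 8*sqrt(2))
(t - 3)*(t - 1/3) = t^2 - 10*t/3 + 1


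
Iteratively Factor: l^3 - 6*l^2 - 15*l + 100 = (l - 5)*(l^2 - l - 20) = (l - 5)*(l + 4)*(l - 5)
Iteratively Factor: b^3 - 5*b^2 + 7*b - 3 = (b - 1)*(b^2 - 4*b + 3) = (b - 3)*(b - 1)*(b - 1)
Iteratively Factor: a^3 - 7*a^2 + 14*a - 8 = (a - 4)*(a^2 - 3*a + 2) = (a - 4)*(a - 2)*(a - 1)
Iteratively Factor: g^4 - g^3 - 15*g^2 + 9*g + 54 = (g + 2)*(g^3 - 3*g^2 - 9*g + 27) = (g - 3)*(g + 2)*(g^2 - 9) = (g - 3)*(g + 2)*(g + 3)*(g - 3)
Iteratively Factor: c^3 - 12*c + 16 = (c - 2)*(c^2 + 2*c - 8) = (c - 2)^2*(c + 4)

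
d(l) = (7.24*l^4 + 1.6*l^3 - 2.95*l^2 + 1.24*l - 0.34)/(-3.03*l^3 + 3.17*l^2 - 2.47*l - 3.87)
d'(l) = (9.09*l^2 - 6.34*l + 2.47)*(7.24*l^4 + 1.6*l^3 - 2.95*l^2 + 1.24*l - 0.34)/(-3.03*l^3 + 3.17*l^2 - 2.47*l - 3.87)^2 + (28.96*l^3 + 4.8*l^2 - 5.9*l + 1.24)/(-3.03*l^3 + 3.17*l^2 - 2.47*l - 3.87)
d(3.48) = -10.78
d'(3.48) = -2.79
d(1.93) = -5.54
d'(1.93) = -4.44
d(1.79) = -4.89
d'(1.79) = -4.71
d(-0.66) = -125.74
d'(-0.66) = -109802.37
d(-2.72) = 3.88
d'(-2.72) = -2.21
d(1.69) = -4.41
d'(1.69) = -4.89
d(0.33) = 0.02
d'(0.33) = -0.20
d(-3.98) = 6.73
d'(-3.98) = -2.30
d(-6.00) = 11.45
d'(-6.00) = -2.36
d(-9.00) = 18.55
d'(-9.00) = -2.38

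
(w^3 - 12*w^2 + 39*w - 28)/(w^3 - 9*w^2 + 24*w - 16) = (w - 7)/(w - 4)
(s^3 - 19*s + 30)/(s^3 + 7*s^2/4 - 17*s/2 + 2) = 4*(s^2 + 2*s - 15)/(4*s^2 + 15*s - 4)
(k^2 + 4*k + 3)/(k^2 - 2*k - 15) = (k + 1)/(k - 5)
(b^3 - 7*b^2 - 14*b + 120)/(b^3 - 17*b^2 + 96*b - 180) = (b + 4)/(b - 6)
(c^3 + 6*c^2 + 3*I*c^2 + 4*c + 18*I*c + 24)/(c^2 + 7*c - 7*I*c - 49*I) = (c^3 + c^2*(6 + 3*I) + c*(4 + 18*I) + 24)/(c^2 + c*(7 - 7*I) - 49*I)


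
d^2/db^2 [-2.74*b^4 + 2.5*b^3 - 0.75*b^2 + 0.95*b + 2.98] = -32.88*b^2 + 15.0*b - 1.5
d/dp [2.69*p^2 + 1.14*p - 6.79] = 5.38*p + 1.14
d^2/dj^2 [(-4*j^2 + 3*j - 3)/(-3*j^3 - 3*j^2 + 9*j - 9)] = 2*(4*j^6 - 9*j^5 + 45*j^4 - 60*j^3 - 27*j + 27)/(3*(j^9 + 3*j^8 - 6*j^7 - 8*j^6 + 36*j^5 - 18*j^4 - 54*j^3 + 108*j^2 - 81*j + 27))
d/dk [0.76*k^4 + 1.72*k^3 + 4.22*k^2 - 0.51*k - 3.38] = 3.04*k^3 + 5.16*k^2 + 8.44*k - 0.51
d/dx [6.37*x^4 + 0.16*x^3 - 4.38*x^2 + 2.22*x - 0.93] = 25.48*x^3 + 0.48*x^2 - 8.76*x + 2.22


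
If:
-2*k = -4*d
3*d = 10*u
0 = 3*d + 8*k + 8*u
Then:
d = 0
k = 0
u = 0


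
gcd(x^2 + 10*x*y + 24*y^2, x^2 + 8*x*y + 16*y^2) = x + 4*y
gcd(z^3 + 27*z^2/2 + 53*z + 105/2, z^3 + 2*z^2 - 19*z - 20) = z + 5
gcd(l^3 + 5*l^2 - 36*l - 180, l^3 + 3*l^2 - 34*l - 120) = l^2 - l - 30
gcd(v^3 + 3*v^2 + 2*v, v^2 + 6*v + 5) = v + 1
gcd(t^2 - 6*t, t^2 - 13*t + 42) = t - 6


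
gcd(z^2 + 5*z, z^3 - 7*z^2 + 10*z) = z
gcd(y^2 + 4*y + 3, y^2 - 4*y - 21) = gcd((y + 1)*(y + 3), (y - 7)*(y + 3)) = y + 3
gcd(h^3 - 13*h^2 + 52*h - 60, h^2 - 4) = h - 2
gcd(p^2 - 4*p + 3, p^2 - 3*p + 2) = p - 1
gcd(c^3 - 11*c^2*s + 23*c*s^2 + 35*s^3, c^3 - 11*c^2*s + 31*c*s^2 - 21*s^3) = -c + 7*s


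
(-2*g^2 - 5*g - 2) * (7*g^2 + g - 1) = -14*g^4 - 37*g^3 - 17*g^2 + 3*g + 2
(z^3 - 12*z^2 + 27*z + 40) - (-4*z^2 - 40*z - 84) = z^3 - 8*z^2 + 67*z + 124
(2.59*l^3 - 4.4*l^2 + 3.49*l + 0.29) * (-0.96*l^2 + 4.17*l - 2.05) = -2.4864*l^5 + 15.0243*l^4 - 27.0079*l^3 + 23.2949*l^2 - 5.9452*l - 0.5945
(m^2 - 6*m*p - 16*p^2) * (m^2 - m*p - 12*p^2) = m^4 - 7*m^3*p - 22*m^2*p^2 + 88*m*p^3 + 192*p^4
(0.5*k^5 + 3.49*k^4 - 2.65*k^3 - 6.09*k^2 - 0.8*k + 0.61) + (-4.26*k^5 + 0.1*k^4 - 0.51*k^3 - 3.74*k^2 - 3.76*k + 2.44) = -3.76*k^5 + 3.59*k^4 - 3.16*k^3 - 9.83*k^2 - 4.56*k + 3.05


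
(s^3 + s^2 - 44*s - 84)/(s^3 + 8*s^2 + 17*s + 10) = (s^2 - s - 42)/(s^2 + 6*s + 5)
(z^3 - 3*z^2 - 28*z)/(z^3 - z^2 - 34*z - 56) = z/(z + 2)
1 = 1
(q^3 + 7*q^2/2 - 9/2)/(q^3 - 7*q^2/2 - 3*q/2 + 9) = (q^2 + 2*q - 3)/(q^2 - 5*q + 6)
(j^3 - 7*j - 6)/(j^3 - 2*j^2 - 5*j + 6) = (j + 1)/(j - 1)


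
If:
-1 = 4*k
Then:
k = -1/4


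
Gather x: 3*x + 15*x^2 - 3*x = 15*x^2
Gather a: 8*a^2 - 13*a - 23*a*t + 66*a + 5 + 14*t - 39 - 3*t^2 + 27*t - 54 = 8*a^2 + a*(53 - 23*t) - 3*t^2 + 41*t - 88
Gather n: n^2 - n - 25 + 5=n^2 - n - 20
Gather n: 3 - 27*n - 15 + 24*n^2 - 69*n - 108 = 24*n^2 - 96*n - 120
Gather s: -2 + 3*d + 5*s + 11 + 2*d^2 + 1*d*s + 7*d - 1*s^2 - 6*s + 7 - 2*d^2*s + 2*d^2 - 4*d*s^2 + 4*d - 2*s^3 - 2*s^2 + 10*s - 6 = 4*d^2 + 14*d - 2*s^3 + s^2*(-4*d - 3) + s*(-2*d^2 + d + 9) + 10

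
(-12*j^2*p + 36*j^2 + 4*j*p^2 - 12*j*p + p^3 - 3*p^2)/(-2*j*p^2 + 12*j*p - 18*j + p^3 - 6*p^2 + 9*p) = (6*j + p)/(p - 3)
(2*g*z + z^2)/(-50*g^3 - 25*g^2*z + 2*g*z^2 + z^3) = z/(-25*g^2 + z^2)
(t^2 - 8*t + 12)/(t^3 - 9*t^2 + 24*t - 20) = (t - 6)/(t^2 - 7*t + 10)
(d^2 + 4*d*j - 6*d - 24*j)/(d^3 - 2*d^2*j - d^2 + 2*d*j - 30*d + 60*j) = (d + 4*j)/(d^2 - 2*d*j + 5*d - 10*j)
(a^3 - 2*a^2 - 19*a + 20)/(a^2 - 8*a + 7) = (a^2 - a - 20)/(a - 7)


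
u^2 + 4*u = u*(u + 4)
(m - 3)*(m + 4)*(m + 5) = m^3 + 6*m^2 - 7*m - 60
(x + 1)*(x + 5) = x^2 + 6*x + 5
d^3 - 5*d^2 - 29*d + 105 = (d - 7)*(d - 3)*(d + 5)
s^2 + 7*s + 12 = (s + 3)*(s + 4)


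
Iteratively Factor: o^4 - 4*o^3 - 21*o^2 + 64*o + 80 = (o + 1)*(o^3 - 5*o^2 - 16*o + 80) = (o - 4)*(o + 1)*(o^2 - o - 20) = (o - 5)*(o - 4)*(o + 1)*(o + 4)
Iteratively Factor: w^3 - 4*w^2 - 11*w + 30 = (w - 5)*(w^2 + w - 6) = (w - 5)*(w + 3)*(w - 2)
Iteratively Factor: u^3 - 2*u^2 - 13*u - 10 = (u + 2)*(u^2 - 4*u - 5) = (u - 5)*(u + 2)*(u + 1)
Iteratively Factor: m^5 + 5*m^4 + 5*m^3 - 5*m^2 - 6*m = (m + 2)*(m^4 + 3*m^3 - m^2 - 3*m) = m*(m + 2)*(m^3 + 3*m^2 - m - 3) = m*(m + 1)*(m + 2)*(m^2 + 2*m - 3) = m*(m - 1)*(m + 1)*(m + 2)*(m + 3)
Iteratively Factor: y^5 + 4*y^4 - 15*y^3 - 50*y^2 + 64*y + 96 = (y - 3)*(y^4 + 7*y^3 + 6*y^2 - 32*y - 32) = (y - 3)*(y + 1)*(y^3 + 6*y^2 - 32) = (y - 3)*(y - 2)*(y + 1)*(y^2 + 8*y + 16) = (y - 3)*(y - 2)*(y + 1)*(y + 4)*(y + 4)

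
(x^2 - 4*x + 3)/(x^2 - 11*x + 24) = (x - 1)/(x - 8)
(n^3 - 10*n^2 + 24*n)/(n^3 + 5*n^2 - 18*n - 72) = n*(n - 6)/(n^2 + 9*n + 18)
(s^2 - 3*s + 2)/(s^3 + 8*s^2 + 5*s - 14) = (s - 2)/(s^2 + 9*s + 14)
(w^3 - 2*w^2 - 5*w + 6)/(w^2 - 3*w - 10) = (w^2 - 4*w + 3)/(w - 5)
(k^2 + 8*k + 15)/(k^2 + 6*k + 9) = (k + 5)/(k + 3)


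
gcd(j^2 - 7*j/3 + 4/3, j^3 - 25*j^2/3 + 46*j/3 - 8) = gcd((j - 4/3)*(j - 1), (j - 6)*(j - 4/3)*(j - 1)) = j^2 - 7*j/3 + 4/3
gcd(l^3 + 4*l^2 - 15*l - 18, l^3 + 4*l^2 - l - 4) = l + 1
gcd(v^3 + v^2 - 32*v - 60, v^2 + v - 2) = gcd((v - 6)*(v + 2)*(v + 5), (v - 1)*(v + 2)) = v + 2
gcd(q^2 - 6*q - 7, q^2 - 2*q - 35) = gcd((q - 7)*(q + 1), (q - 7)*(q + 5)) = q - 7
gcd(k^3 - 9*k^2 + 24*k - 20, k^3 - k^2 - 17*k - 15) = k - 5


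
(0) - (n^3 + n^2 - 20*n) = -n^3 - n^2 + 20*n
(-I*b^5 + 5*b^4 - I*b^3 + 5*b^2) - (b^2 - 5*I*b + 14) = -I*b^5 + 5*b^4 - I*b^3 + 4*b^2 + 5*I*b - 14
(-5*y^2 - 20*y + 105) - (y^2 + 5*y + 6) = -6*y^2 - 25*y + 99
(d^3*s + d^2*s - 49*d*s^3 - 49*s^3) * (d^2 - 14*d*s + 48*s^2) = d^5*s - 14*d^4*s^2 + d^4*s - d^3*s^3 - 14*d^3*s^2 + 686*d^2*s^4 - d^2*s^3 - 2352*d*s^5 + 686*d*s^4 - 2352*s^5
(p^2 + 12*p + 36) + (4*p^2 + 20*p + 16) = 5*p^2 + 32*p + 52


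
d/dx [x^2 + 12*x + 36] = 2*x + 12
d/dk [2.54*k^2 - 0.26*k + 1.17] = 5.08*k - 0.26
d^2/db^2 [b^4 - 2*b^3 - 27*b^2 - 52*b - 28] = 12*b^2 - 12*b - 54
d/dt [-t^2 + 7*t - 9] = 7 - 2*t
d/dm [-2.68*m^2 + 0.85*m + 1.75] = 0.85 - 5.36*m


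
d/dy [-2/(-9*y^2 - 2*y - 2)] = 4*(-9*y - 1)/(9*y^2 + 2*y + 2)^2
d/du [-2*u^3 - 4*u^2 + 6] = 2*u*(-3*u - 4)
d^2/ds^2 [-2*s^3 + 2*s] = -12*s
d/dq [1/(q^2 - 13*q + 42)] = (13 - 2*q)/(q^2 - 13*q + 42)^2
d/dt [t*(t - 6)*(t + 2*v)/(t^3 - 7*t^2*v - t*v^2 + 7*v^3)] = (t*(t - 6)*(t + 2*v)*(-3*t^2 + 14*t*v + v^2) + (t*(t - 6) + t*(t + 2*v) + (t - 6)*(t + 2*v))*(t^3 - 7*t^2*v - t*v^2 + 7*v^3))/(t^3 - 7*t^2*v - t*v^2 + 7*v^3)^2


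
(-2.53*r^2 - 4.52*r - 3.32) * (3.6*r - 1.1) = -9.108*r^3 - 13.489*r^2 - 6.98*r + 3.652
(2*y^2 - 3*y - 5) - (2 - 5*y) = 2*y^2 + 2*y - 7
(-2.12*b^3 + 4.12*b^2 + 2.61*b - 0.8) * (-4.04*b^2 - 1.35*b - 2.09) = 8.5648*b^5 - 13.7828*b^4 - 11.6756*b^3 - 8.9023*b^2 - 4.3749*b + 1.672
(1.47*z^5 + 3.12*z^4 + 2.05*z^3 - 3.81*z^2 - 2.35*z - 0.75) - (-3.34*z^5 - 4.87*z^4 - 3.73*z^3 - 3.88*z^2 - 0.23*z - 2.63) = 4.81*z^5 + 7.99*z^4 + 5.78*z^3 + 0.0699999999999998*z^2 - 2.12*z + 1.88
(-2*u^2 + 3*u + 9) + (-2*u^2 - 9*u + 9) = -4*u^2 - 6*u + 18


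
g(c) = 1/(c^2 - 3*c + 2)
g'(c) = (3 - 2*c)/(c^2 - 3*c + 2)^2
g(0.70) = 2.56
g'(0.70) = 10.52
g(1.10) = -11.11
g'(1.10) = 98.77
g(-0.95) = 0.17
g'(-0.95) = 0.15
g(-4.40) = 0.03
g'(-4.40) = 0.01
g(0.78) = 3.73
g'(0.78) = 19.99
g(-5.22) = 0.02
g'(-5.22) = 0.01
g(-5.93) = 0.02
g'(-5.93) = 0.00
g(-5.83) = 0.02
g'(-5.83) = 0.01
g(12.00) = 0.01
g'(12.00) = 0.00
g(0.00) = 0.50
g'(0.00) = 0.75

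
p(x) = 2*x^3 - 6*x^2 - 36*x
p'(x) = 6*x^2 - 12*x - 36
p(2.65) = -100.32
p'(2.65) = -25.66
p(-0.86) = 25.25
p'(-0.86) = -21.24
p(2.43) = -94.21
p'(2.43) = -29.73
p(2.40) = -93.31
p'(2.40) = -30.24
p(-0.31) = 10.52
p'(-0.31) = -31.70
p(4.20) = -108.86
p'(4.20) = 19.44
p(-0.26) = 8.92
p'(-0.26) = -32.47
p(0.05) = -1.81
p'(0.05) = -36.58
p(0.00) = 0.00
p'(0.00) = -36.00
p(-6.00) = -432.00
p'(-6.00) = 252.00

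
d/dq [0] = 0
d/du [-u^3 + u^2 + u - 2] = -3*u^2 + 2*u + 1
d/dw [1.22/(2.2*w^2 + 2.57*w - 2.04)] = (-5.368*w - 3.1354)/(2.2*w^2 + 2.57*w - 2.04)^2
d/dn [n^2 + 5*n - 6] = 2*n + 5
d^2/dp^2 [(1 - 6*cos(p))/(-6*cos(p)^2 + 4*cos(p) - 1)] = 2*(243*(1 - cos(2*p))^2*cos(p) - 233*cos(p) + 62*cos(2*p) + 144*cos(3*p) - 54*cos(5*p) + 48)/(4*cos(p) - 3*cos(2*p) - 4)^3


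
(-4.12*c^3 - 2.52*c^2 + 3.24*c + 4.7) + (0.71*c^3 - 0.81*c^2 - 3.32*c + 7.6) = -3.41*c^3 - 3.33*c^2 - 0.0799999999999996*c + 12.3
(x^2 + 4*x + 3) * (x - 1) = x^3 + 3*x^2 - x - 3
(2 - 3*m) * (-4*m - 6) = 12*m^2 + 10*m - 12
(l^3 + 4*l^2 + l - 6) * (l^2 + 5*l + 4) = l^5 + 9*l^4 + 25*l^3 + 15*l^2 - 26*l - 24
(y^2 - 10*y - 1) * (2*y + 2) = 2*y^3 - 18*y^2 - 22*y - 2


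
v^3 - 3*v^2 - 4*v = v*(v - 4)*(v + 1)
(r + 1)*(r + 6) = r^2 + 7*r + 6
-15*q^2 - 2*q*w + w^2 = (-5*q + w)*(3*q + w)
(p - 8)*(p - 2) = p^2 - 10*p + 16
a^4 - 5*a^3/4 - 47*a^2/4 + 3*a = a*(a - 4)*(a - 1/4)*(a + 3)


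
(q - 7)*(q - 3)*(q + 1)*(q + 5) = q^4 - 4*q^3 - 34*q^2 + 76*q + 105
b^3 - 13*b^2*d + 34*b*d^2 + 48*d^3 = (b - 8*d)*(b - 6*d)*(b + d)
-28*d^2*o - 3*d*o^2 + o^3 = o*(-7*d + o)*(4*d + o)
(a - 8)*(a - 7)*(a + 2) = a^3 - 13*a^2 + 26*a + 112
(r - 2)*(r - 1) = r^2 - 3*r + 2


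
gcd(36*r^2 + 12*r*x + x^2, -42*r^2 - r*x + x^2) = 6*r + x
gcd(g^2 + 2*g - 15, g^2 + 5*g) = g + 5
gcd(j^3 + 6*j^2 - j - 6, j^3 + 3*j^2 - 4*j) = j - 1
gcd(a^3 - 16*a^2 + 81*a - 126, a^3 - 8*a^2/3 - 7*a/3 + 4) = a - 3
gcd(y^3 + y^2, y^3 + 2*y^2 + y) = y^2 + y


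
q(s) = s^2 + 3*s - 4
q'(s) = 2*s + 3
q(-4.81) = 4.71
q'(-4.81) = -6.62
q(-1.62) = -6.24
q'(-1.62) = -0.24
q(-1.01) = -6.01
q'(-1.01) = 0.98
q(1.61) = 3.42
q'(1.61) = 6.22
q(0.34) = -2.86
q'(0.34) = 3.68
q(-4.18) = 0.93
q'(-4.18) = -5.36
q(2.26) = 7.89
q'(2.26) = 7.52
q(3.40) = 17.76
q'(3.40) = 9.80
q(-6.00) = 14.00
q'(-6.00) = -9.00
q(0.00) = -4.00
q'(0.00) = 3.00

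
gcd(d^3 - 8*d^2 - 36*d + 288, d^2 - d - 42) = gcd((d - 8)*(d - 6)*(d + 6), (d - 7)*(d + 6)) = d + 6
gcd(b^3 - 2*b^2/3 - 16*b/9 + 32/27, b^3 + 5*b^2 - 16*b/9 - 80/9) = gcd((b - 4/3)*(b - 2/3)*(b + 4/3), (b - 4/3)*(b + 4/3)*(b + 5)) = b^2 - 16/9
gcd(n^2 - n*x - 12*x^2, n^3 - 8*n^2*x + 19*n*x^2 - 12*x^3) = -n + 4*x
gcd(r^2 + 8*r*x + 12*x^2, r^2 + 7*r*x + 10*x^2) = r + 2*x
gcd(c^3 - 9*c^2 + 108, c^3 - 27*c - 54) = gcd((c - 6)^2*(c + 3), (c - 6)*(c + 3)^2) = c^2 - 3*c - 18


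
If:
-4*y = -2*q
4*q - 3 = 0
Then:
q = 3/4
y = 3/8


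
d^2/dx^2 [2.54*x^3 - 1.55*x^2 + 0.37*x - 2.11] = 15.24*x - 3.1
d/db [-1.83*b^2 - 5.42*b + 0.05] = -3.66*b - 5.42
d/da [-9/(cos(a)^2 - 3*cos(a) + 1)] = 9*(3 - 2*cos(a))*sin(a)/(cos(a)^2 - 3*cos(a) + 1)^2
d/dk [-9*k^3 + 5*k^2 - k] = -27*k^2 + 10*k - 1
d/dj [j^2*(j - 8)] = j*(3*j - 16)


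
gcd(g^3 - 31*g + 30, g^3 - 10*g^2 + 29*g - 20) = g^2 - 6*g + 5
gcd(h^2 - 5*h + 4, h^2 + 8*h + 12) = 1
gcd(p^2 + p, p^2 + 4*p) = p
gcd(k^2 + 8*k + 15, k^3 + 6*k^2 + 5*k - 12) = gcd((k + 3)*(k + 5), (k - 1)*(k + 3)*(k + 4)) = k + 3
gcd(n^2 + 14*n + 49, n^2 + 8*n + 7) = n + 7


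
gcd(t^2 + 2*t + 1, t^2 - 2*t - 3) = t + 1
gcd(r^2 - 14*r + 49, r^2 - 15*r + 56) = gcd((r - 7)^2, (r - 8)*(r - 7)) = r - 7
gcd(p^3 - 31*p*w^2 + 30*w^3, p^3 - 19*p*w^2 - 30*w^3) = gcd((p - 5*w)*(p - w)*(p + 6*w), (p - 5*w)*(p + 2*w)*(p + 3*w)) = p - 5*w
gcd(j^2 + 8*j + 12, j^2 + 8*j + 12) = j^2 + 8*j + 12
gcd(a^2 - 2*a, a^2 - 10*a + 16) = a - 2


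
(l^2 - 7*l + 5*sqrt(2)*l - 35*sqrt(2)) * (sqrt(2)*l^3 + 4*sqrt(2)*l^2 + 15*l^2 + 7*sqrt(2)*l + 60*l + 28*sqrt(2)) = sqrt(2)*l^5 - 3*sqrt(2)*l^4 + 25*l^4 - 75*l^3 + 54*sqrt(2)*l^3 - 630*l^2 - 246*sqrt(2)*l^2 - 2296*sqrt(2)*l - 210*l - 1960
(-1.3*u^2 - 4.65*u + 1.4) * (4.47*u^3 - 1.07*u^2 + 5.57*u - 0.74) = -5.811*u^5 - 19.3945*u^4 + 3.9925*u^3 - 26.4365*u^2 + 11.239*u - 1.036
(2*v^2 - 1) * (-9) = 9 - 18*v^2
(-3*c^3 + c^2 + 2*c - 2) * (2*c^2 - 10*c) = -6*c^5 + 32*c^4 - 6*c^3 - 24*c^2 + 20*c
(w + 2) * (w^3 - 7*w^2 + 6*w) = w^4 - 5*w^3 - 8*w^2 + 12*w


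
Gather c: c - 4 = c - 4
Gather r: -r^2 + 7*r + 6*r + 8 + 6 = -r^2 + 13*r + 14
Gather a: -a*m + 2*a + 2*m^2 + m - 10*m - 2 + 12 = a*(2 - m) + 2*m^2 - 9*m + 10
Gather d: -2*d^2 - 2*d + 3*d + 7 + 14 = -2*d^2 + d + 21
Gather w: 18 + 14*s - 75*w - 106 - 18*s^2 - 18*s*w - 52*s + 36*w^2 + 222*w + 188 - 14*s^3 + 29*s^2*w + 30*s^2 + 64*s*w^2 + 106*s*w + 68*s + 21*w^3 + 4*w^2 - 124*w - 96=-14*s^3 + 12*s^2 + 30*s + 21*w^3 + w^2*(64*s + 40) + w*(29*s^2 + 88*s + 23) + 4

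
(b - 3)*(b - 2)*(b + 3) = b^3 - 2*b^2 - 9*b + 18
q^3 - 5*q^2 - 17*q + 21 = (q - 7)*(q - 1)*(q + 3)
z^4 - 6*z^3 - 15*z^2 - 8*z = z*(z - 8)*(z + 1)^2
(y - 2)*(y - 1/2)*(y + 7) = y^3 + 9*y^2/2 - 33*y/2 + 7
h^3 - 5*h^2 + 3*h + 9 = (h - 3)^2*(h + 1)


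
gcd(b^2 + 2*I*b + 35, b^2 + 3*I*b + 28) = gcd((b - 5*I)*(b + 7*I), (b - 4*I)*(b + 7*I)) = b + 7*I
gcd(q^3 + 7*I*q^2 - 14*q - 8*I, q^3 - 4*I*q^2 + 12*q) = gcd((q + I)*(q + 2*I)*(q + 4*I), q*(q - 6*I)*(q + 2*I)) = q + 2*I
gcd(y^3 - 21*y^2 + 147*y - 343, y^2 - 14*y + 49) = y^2 - 14*y + 49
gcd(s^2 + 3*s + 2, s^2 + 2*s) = s + 2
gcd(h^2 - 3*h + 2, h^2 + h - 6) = h - 2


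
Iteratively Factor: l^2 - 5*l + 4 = (l - 4)*(l - 1)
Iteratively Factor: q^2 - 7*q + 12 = (q - 4)*(q - 3)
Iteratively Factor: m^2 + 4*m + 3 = (m + 3)*(m + 1)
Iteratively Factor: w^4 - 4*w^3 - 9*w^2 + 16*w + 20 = (w + 2)*(w^3 - 6*w^2 + 3*w + 10) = (w - 5)*(w + 2)*(w^2 - w - 2) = (w - 5)*(w - 2)*(w + 2)*(w + 1)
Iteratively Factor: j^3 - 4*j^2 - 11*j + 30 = (j + 3)*(j^2 - 7*j + 10) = (j - 5)*(j + 3)*(j - 2)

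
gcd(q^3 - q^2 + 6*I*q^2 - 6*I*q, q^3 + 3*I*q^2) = q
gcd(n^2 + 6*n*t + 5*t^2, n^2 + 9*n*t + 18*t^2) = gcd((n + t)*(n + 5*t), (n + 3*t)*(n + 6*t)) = 1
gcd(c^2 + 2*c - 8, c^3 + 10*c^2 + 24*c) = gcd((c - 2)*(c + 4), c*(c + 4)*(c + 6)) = c + 4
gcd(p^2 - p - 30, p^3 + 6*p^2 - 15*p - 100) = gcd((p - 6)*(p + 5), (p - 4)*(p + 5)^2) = p + 5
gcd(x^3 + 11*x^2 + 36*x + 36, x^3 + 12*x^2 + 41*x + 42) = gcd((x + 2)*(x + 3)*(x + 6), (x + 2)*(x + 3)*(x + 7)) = x^2 + 5*x + 6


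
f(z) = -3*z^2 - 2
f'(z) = -6*z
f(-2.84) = -26.20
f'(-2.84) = 17.04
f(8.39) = -213.18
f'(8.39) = -50.34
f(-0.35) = -2.37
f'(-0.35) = 2.10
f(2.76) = -24.85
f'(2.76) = -16.56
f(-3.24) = -33.49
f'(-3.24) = 19.44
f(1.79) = -11.61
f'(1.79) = -10.74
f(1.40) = -7.88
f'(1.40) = -8.40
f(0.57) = -2.97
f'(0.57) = -3.42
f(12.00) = -434.00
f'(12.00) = -72.00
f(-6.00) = -110.00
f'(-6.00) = 36.00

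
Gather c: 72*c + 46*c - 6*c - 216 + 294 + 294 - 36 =112*c + 336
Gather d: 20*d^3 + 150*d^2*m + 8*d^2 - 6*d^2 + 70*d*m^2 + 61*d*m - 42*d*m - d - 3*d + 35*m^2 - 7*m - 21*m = 20*d^3 + d^2*(150*m + 2) + d*(70*m^2 + 19*m - 4) + 35*m^2 - 28*m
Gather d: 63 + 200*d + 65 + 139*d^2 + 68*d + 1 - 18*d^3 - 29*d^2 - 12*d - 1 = -18*d^3 + 110*d^2 + 256*d + 128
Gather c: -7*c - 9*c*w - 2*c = c*(-9*w - 9)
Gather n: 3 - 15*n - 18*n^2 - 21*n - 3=-18*n^2 - 36*n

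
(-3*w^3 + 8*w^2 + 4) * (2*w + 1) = -6*w^4 + 13*w^3 + 8*w^2 + 8*w + 4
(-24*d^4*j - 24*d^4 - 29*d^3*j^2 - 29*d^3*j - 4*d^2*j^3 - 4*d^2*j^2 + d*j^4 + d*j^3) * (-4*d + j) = 96*d^5*j + 96*d^5 + 92*d^4*j^2 + 92*d^4*j - 13*d^3*j^3 - 13*d^3*j^2 - 8*d^2*j^4 - 8*d^2*j^3 + d*j^5 + d*j^4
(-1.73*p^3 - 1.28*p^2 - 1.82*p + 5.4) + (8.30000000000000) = -1.73*p^3 - 1.28*p^2 - 1.82*p + 13.7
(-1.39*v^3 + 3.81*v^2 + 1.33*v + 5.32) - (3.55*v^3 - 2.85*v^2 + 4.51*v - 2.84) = -4.94*v^3 + 6.66*v^2 - 3.18*v + 8.16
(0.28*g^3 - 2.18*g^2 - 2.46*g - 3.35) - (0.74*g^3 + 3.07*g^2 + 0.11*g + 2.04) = -0.46*g^3 - 5.25*g^2 - 2.57*g - 5.39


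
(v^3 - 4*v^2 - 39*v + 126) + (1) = v^3 - 4*v^2 - 39*v + 127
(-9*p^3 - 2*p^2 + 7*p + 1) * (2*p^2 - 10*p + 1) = -18*p^5 + 86*p^4 + 25*p^3 - 70*p^2 - 3*p + 1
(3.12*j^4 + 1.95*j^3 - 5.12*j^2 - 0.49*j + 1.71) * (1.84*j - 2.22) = 5.7408*j^5 - 3.3384*j^4 - 13.7498*j^3 + 10.4648*j^2 + 4.2342*j - 3.7962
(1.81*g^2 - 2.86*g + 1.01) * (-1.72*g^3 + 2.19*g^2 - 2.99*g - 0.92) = -3.1132*g^5 + 8.8831*g^4 - 13.4125*g^3 + 9.0981*g^2 - 0.3887*g - 0.9292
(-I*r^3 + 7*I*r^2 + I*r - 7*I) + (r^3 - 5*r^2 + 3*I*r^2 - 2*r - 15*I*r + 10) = r^3 - I*r^3 - 5*r^2 + 10*I*r^2 - 2*r - 14*I*r + 10 - 7*I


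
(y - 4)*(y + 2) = y^2 - 2*y - 8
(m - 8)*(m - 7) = m^2 - 15*m + 56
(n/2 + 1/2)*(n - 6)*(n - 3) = n^3/2 - 4*n^2 + 9*n/2 + 9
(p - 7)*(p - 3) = p^2 - 10*p + 21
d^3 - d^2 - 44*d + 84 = (d - 6)*(d - 2)*(d + 7)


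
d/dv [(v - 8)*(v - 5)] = 2*v - 13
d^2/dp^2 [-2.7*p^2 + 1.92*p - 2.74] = -5.40000000000000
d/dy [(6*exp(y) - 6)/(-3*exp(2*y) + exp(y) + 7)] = 6*(-(1 - exp(y))*(6*exp(y) - 1) - 3*exp(2*y) + exp(y) + 7)*exp(y)/(-3*exp(2*y) + exp(y) + 7)^2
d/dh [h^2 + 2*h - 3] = 2*h + 2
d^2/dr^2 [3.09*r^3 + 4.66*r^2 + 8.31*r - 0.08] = 18.54*r + 9.32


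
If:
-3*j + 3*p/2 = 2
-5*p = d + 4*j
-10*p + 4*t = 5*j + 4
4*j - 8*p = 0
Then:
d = 52/9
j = -8/9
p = -4/9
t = -11/9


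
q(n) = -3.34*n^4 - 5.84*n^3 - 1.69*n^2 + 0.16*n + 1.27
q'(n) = -13.36*n^3 - 17.52*n^2 - 3.38*n + 0.16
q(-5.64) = -2385.24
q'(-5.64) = 1858.79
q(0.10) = 1.26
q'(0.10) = -0.37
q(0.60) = -0.94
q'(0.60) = -11.06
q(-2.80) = -89.52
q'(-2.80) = 165.55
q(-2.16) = -20.81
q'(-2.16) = 60.36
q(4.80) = -2455.77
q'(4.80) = -1897.23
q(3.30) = -622.58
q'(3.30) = -681.91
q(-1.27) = 1.61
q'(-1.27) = 3.56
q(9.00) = -26305.28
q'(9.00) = -11188.82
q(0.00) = 1.27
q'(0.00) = 0.16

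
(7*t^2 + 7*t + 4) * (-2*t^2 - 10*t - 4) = -14*t^4 - 84*t^3 - 106*t^2 - 68*t - 16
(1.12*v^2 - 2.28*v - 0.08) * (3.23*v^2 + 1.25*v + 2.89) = 3.6176*v^4 - 5.9644*v^3 + 0.128400000000001*v^2 - 6.6892*v - 0.2312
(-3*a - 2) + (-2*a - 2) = -5*a - 4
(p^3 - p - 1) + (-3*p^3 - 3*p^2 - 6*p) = -2*p^3 - 3*p^2 - 7*p - 1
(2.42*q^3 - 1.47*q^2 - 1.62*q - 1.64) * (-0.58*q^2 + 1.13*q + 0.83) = -1.4036*q^5 + 3.5872*q^4 + 1.2871*q^3 - 2.0995*q^2 - 3.1978*q - 1.3612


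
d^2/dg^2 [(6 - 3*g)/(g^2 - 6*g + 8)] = -6/(g^3 - 12*g^2 + 48*g - 64)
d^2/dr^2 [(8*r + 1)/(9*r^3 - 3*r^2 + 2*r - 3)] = 2*(1944*r^5 - 162*r^4 - 288*r^3 + 1377*r^2 - 153*r + 43)/(729*r^9 - 729*r^8 + 729*r^7 - 1080*r^6 + 648*r^5 - 441*r^4 + 359*r^3 - 117*r^2 + 54*r - 27)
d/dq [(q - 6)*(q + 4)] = 2*q - 2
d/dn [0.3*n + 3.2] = 0.300000000000000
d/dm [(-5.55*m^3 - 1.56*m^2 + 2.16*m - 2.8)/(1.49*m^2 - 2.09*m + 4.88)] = (-8.2695*m^4 + 23.199*m^3 - 81.21*m^2 - 6.8816*m + 4.6888)/(2.2201*m^4 - 6.2282*m^3 + 18.9105*m^2 - 20.3984*m + 23.8144)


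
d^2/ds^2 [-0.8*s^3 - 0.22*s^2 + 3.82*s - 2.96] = -4.8*s - 0.44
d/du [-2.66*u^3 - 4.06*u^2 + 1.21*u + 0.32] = -7.98*u^2 - 8.12*u + 1.21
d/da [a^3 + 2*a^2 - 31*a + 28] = 3*a^2 + 4*a - 31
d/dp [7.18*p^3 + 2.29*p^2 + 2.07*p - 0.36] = 21.54*p^2 + 4.58*p + 2.07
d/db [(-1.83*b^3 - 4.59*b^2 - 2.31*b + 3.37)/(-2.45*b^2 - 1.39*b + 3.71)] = (4.4835*b^4 + 5.0874*b^3 - 19.6473*b^2 - 17.5448*b - 3.8858)/(6.0025*b^4 + 6.811*b^3 - 16.2469*b^2 - 10.3138*b + 13.7641)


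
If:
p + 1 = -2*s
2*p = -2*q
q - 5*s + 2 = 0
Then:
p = -3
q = 3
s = 1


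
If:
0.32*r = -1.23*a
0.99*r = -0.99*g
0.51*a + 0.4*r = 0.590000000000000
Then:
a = -0.57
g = -2.21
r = 2.21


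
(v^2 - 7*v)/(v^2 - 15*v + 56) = v/(v - 8)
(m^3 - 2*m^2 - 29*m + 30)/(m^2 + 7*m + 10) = (m^2 - 7*m + 6)/(m + 2)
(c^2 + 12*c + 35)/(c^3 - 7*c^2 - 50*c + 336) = (c + 5)/(c^2 - 14*c + 48)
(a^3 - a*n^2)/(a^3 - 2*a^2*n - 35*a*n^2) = (-a^2 + n^2)/(-a^2 + 2*a*n + 35*n^2)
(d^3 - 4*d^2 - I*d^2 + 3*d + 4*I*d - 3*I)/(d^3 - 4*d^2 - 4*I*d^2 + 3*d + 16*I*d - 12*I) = (d - I)/(d - 4*I)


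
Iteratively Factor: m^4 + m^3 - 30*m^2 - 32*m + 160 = (m + 4)*(m^3 - 3*m^2 - 18*m + 40) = (m + 4)^2*(m^2 - 7*m + 10) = (m - 5)*(m + 4)^2*(m - 2)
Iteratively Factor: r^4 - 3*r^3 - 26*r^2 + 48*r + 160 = (r + 2)*(r^3 - 5*r^2 - 16*r + 80) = (r + 2)*(r + 4)*(r^2 - 9*r + 20) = (r - 5)*(r + 2)*(r + 4)*(r - 4)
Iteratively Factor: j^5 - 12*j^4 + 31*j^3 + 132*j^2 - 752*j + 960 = (j + 4)*(j^4 - 16*j^3 + 95*j^2 - 248*j + 240) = (j - 3)*(j + 4)*(j^3 - 13*j^2 + 56*j - 80) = (j - 4)*(j - 3)*(j + 4)*(j^2 - 9*j + 20) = (j - 5)*(j - 4)*(j - 3)*(j + 4)*(j - 4)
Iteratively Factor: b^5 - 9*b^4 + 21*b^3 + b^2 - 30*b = (b + 1)*(b^4 - 10*b^3 + 31*b^2 - 30*b) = (b - 3)*(b + 1)*(b^3 - 7*b^2 + 10*b) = b*(b - 3)*(b + 1)*(b^2 - 7*b + 10) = b*(b - 5)*(b - 3)*(b + 1)*(b - 2)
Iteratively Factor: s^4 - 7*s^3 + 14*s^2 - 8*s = (s - 4)*(s^3 - 3*s^2 + 2*s) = s*(s - 4)*(s^2 - 3*s + 2) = s*(s - 4)*(s - 2)*(s - 1)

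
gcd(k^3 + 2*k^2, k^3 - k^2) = k^2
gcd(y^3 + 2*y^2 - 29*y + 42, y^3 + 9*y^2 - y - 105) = y^2 + 4*y - 21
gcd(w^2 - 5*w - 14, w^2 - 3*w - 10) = w + 2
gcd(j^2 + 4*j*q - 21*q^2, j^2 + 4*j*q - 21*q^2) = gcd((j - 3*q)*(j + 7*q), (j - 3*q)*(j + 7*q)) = -j^2 - 4*j*q + 21*q^2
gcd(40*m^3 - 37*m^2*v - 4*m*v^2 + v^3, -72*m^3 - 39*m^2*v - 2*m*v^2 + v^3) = -8*m + v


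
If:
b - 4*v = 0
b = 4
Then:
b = 4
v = 1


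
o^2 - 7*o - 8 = (o - 8)*(o + 1)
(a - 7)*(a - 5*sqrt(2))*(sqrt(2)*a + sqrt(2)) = sqrt(2)*a^3 - 10*a^2 - 6*sqrt(2)*a^2 - 7*sqrt(2)*a + 60*a + 70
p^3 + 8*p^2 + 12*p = p*(p + 2)*(p + 6)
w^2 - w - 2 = (w - 2)*(w + 1)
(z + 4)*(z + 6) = z^2 + 10*z + 24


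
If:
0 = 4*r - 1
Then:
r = 1/4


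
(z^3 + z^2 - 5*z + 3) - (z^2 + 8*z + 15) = z^3 - 13*z - 12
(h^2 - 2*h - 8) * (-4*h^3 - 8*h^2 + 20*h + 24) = -4*h^5 + 68*h^3 + 48*h^2 - 208*h - 192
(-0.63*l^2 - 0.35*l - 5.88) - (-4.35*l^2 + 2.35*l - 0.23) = 3.72*l^2 - 2.7*l - 5.65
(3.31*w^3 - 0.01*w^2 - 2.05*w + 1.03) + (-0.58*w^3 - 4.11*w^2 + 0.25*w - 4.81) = 2.73*w^3 - 4.12*w^2 - 1.8*w - 3.78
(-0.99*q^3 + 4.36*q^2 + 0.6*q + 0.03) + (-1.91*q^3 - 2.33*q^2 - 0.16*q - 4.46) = -2.9*q^3 + 2.03*q^2 + 0.44*q - 4.43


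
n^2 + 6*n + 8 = (n + 2)*(n + 4)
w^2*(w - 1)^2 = w^4 - 2*w^3 + w^2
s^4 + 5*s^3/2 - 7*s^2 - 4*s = s*(s - 2)*(s + 1/2)*(s + 4)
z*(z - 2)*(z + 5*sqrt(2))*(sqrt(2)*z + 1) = sqrt(2)*z^4 - 2*sqrt(2)*z^3 + 11*z^3 - 22*z^2 + 5*sqrt(2)*z^2 - 10*sqrt(2)*z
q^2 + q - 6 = (q - 2)*(q + 3)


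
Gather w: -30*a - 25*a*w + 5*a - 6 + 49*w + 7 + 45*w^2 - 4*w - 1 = -25*a + 45*w^2 + w*(45 - 25*a)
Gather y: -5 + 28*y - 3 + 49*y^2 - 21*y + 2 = 49*y^2 + 7*y - 6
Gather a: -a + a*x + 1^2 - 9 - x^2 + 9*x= a*(x - 1) - x^2 + 9*x - 8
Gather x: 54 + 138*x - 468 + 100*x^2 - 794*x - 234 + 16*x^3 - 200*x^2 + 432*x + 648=16*x^3 - 100*x^2 - 224*x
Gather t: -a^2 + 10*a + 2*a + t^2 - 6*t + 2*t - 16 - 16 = -a^2 + 12*a + t^2 - 4*t - 32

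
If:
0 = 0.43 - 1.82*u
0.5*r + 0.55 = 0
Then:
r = -1.10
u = 0.24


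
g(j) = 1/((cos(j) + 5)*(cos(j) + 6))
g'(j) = sin(j)/((cos(j) + 5)*(cos(j) + 6)^2) + sin(j)/((cos(j) + 5)^2*(cos(j) + 6))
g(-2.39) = 0.04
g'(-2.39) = -0.01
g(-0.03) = 0.02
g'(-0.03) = -0.00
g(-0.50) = 0.02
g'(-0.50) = -0.00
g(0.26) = 0.02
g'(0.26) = 0.00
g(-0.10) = 0.02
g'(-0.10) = -0.00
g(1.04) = 0.03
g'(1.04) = 0.01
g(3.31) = 0.05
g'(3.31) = -0.00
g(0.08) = 0.02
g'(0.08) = 0.00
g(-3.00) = 0.05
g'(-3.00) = 0.00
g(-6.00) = 0.02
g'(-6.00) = 0.00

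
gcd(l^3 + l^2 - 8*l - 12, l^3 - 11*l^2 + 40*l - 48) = l - 3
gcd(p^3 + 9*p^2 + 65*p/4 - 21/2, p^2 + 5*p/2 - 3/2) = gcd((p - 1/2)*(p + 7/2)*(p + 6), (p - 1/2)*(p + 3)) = p - 1/2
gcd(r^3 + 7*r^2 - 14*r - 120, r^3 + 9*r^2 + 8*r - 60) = r^2 + 11*r + 30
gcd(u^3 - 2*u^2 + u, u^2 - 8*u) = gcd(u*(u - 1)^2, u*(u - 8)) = u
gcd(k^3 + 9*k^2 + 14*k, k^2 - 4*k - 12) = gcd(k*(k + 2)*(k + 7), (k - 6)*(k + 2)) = k + 2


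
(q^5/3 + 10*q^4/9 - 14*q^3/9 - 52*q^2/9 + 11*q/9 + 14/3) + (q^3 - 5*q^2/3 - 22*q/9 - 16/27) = q^5/3 + 10*q^4/9 - 5*q^3/9 - 67*q^2/9 - 11*q/9 + 110/27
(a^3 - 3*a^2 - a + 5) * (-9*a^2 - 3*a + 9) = -9*a^5 + 24*a^4 + 27*a^3 - 69*a^2 - 24*a + 45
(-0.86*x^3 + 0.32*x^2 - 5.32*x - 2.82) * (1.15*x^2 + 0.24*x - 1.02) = -0.989*x^5 + 0.1616*x^4 - 5.164*x^3 - 4.8462*x^2 + 4.7496*x + 2.8764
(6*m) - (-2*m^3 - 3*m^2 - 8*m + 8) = 2*m^3 + 3*m^2 + 14*m - 8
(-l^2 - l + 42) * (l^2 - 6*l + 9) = -l^4 + 5*l^3 + 39*l^2 - 261*l + 378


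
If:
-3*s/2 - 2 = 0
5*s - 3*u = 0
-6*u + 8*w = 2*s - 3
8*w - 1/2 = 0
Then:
No Solution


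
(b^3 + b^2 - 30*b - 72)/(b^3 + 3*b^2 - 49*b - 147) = (b^2 - 2*b - 24)/(b^2 - 49)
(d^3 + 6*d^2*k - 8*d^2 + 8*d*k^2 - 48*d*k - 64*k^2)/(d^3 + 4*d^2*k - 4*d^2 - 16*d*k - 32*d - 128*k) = (d + 2*k)/(d + 4)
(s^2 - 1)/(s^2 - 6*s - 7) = (s - 1)/(s - 7)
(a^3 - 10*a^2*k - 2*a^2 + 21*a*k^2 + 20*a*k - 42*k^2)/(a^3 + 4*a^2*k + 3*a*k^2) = (a^3 - 10*a^2*k - 2*a^2 + 21*a*k^2 + 20*a*k - 42*k^2)/(a*(a^2 + 4*a*k + 3*k^2))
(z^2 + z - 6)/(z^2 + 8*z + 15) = (z - 2)/(z + 5)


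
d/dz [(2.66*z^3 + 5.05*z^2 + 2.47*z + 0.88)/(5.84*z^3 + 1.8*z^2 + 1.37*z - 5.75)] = (-24.704*z^4 - 21.5612*z^3 - 58.8301*z^2 - 61.243*z - 15.4081)/(34.1056*z^6 + 21.024*z^5 + 19.2416*z^4 - 62.228*z^3 - 18.8231*z^2 - 15.755*z + 33.0625)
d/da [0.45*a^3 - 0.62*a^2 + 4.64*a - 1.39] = 1.35*a^2 - 1.24*a + 4.64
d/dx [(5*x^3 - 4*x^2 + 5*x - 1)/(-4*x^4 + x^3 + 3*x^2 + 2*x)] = (20*x^6 - 32*x^5 + 79*x^4 - 6*x^3 - 20*x^2 + 6*x + 2)/(x^2*(16*x^6 - 8*x^5 - 23*x^4 - 10*x^3 + 13*x^2 + 12*x + 4))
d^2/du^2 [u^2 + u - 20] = 2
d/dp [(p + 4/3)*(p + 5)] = 2*p + 19/3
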